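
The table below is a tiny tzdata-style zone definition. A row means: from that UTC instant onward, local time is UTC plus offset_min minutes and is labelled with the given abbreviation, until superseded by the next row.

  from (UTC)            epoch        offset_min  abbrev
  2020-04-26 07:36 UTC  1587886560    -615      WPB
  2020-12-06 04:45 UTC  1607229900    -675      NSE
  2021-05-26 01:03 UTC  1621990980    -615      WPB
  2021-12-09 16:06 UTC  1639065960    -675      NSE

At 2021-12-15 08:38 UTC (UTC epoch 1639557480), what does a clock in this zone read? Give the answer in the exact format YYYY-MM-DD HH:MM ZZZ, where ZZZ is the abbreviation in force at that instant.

2021-12-14 21:23 NSE

Query: 2021-12-15 08:38 UTC
Rule 4/4 (NSE, -11:15): 2021-12-09 16:06 UTC ≤ query < +∞
8·60 + 38 - 675 = -157 min
-157 = -1·1440 + 1283; 1283 = 21·60 + 23 → 21:23, 2021-12-15 - 1 day = 2021-12-14
→ 2021-12-14 21:23 NSE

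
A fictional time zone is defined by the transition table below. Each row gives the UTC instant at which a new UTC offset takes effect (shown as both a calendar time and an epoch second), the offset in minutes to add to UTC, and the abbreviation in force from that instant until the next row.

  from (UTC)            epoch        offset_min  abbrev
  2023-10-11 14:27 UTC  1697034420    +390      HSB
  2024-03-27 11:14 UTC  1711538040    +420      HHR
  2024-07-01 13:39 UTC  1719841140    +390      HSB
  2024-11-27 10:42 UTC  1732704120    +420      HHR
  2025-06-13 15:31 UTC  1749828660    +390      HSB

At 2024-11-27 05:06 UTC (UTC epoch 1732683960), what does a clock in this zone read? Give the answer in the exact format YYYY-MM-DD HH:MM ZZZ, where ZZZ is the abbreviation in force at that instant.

Query: 2024-11-27 05:06 UTC
Rule 3/5 (HSB, +06:30): 2024-07-01 13:39 UTC ≤ query < 2024-11-27 10:42 UTC
5·60 + 6 + 390 = 696 min
696 = 0·1440 + 696; 696 = 11·60 + 36 → 11:36, same day
→ 2024-11-27 11:36 HSB

2024-11-27 11:36 HSB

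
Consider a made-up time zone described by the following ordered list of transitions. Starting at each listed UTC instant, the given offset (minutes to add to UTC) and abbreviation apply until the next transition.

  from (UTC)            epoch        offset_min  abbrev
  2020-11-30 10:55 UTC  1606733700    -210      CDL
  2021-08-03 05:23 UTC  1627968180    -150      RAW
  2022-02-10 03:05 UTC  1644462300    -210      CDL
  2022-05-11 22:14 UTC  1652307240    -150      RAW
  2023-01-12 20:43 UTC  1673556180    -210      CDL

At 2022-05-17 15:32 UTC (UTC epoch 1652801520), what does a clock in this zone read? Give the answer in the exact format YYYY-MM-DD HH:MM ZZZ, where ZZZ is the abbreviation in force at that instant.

Query: 2022-05-17 15:32 UTC
Rule 4/5 (RAW, -02:30): 2022-05-11 22:14 UTC ≤ query < 2023-01-12 20:43 UTC
15·60 + 32 - 150 = 782 min
782 = 0·1440 + 782; 782 = 13·60 + 2 → 13:02, same day
→ 2022-05-17 13:02 RAW

2022-05-17 13:02 RAW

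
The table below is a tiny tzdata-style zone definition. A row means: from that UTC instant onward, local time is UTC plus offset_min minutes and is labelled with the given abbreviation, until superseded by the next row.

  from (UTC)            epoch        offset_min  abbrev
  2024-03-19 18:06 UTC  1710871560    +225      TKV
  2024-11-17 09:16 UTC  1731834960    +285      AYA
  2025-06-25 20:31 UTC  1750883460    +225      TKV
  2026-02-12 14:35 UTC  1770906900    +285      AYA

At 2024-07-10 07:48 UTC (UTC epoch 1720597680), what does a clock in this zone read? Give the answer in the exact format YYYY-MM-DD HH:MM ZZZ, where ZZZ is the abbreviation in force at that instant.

Query: 2024-07-10 07:48 UTC
Rule 1/4 (TKV, +03:45): 2024-03-19 18:06 UTC ≤ query < 2024-11-17 09:16 UTC
7·60 + 48 + 225 = 693 min
693 = 0·1440 + 693; 693 = 11·60 + 33 → 11:33, same day
→ 2024-07-10 11:33 TKV

2024-07-10 11:33 TKV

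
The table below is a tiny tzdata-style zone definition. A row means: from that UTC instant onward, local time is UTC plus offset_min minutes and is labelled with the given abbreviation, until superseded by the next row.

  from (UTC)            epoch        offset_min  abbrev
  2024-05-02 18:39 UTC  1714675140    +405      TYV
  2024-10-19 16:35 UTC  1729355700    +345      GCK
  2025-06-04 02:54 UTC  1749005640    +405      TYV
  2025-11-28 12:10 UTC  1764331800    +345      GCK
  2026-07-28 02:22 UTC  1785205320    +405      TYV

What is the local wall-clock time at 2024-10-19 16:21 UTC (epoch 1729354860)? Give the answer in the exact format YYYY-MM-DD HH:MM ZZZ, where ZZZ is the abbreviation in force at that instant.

2024-10-19 23:06 TYV

Query: 2024-10-19 16:21 UTC
Rule 1/5 (TYV, +06:45): 2024-05-02 18:39 UTC ≤ query < 2024-10-19 16:35 UTC
16·60 + 21 + 405 = 1386 min
1386 = 0·1440 + 1386; 1386 = 23·60 + 6 → 23:06, same day
→ 2024-10-19 23:06 TYV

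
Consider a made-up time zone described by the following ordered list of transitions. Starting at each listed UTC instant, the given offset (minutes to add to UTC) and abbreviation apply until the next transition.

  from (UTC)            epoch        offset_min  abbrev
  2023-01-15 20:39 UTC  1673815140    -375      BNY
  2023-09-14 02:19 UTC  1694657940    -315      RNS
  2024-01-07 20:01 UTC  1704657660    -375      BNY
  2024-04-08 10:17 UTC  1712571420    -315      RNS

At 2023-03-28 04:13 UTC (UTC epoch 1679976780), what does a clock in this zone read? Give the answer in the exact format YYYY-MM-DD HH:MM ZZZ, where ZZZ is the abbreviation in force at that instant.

Query: 2023-03-28 04:13 UTC
Rule 1/4 (BNY, -06:15): 2023-01-15 20:39 UTC ≤ query < 2023-09-14 02:19 UTC
4·60 + 13 - 375 = -122 min
-122 = -1·1440 + 1318; 1318 = 21·60 + 58 → 21:58, 2023-03-28 - 1 day = 2023-03-27
→ 2023-03-27 21:58 BNY

2023-03-27 21:58 BNY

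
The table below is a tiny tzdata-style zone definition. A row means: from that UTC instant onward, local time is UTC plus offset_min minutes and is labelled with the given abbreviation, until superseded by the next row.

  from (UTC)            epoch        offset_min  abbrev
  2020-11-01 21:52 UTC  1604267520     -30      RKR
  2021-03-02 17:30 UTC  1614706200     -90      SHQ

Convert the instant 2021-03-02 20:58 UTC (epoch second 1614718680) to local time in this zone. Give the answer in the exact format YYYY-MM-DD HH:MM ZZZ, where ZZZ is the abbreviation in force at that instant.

Query: 2021-03-02 20:58 UTC
Rule 2/2 (SHQ, -01:30): 2021-03-02 17:30 UTC ≤ query < +∞
20·60 + 58 - 90 = 1168 min
1168 = 0·1440 + 1168; 1168 = 19·60 + 28 → 19:28, same day
→ 2021-03-02 19:28 SHQ

2021-03-02 19:28 SHQ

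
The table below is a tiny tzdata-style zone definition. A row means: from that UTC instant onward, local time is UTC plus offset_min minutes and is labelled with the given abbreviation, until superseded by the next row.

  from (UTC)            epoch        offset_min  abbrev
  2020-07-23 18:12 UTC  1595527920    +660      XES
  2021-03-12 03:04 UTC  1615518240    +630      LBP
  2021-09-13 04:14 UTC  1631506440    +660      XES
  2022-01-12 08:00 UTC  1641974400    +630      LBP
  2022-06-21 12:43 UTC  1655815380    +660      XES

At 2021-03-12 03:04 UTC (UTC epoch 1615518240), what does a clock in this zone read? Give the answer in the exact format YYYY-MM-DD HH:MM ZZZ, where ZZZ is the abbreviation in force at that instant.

2021-03-12 13:34 LBP

Query: 2021-03-12 03:04 UTC
Rule 2/5 (LBP, +10:30): 2021-03-12 03:04 UTC ≤ query < 2021-09-13 04:14 UTC
3·60 + 4 + 630 = 814 min
814 = 0·1440 + 814; 814 = 13·60 + 34 → 13:34, same day
→ 2021-03-12 13:34 LBP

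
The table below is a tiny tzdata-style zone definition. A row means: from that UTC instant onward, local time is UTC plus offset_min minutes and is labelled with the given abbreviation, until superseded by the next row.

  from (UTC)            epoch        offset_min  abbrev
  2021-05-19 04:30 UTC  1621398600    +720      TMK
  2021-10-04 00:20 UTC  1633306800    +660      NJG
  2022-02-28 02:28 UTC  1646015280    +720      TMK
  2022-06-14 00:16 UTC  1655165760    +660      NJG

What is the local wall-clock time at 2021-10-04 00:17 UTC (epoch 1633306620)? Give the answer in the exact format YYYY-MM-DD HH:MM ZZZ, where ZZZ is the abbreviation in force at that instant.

Query: 2021-10-04 00:17 UTC
Rule 1/4 (TMK, +12:00): 2021-05-19 04:30 UTC ≤ query < 2021-10-04 00:20 UTC
0·60 + 17 + 720 = 737 min
737 = 0·1440 + 737; 737 = 12·60 + 17 → 12:17, same day
→ 2021-10-04 12:17 TMK

2021-10-04 12:17 TMK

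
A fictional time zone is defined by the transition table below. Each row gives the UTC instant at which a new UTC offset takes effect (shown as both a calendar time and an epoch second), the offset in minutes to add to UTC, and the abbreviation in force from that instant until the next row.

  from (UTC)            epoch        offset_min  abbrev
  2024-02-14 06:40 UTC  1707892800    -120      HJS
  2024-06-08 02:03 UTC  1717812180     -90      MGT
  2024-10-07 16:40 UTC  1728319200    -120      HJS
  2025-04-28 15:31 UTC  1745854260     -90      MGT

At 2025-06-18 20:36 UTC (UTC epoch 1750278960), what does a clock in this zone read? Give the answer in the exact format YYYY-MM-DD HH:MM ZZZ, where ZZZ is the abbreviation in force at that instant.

Query: 2025-06-18 20:36 UTC
Rule 4/4 (MGT, -01:30): 2025-04-28 15:31 UTC ≤ query < +∞
20·60 + 36 - 90 = 1146 min
1146 = 0·1440 + 1146; 1146 = 19·60 + 6 → 19:06, same day
→ 2025-06-18 19:06 MGT

2025-06-18 19:06 MGT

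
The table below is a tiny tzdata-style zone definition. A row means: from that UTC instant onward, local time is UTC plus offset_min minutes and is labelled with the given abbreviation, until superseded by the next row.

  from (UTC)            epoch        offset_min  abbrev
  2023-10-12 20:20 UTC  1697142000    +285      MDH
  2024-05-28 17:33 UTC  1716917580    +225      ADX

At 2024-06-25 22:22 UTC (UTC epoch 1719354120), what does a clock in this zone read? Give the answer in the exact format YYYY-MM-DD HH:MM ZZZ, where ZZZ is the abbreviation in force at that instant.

Query: 2024-06-25 22:22 UTC
Rule 2/2 (ADX, +03:45): 2024-05-28 17:33 UTC ≤ query < +∞
22·60 + 22 + 225 = 1567 min
1567 = 1·1440 + 127; 127 = 2·60 + 7 → 02:07, 2024-06-25 + 1 day = 2024-06-26
→ 2024-06-26 02:07 ADX

2024-06-26 02:07 ADX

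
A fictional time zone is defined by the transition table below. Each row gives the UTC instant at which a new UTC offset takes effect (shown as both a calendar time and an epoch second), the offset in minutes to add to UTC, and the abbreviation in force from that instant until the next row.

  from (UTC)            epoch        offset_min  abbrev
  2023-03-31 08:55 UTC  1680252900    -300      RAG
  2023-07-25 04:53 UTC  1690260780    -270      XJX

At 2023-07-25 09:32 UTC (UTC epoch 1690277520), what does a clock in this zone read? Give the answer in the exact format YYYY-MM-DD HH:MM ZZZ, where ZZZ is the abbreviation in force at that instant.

Query: 2023-07-25 09:32 UTC
Rule 2/2 (XJX, -04:30): 2023-07-25 04:53 UTC ≤ query < +∞
9·60 + 32 - 270 = 302 min
302 = 0·1440 + 302; 302 = 5·60 + 2 → 05:02, same day
→ 2023-07-25 05:02 XJX

2023-07-25 05:02 XJX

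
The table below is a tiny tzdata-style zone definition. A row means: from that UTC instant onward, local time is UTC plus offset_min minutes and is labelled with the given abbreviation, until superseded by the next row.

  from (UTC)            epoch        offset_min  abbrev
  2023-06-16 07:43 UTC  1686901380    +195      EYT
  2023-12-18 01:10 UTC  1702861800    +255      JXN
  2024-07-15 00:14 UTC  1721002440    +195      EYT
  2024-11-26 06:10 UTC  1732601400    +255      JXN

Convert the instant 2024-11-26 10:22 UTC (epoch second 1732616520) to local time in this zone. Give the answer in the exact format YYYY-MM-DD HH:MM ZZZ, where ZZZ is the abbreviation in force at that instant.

Query: 2024-11-26 10:22 UTC
Rule 4/4 (JXN, +04:15): 2024-11-26 06:10 UTC ≤ query < +∞
10·60 + 22 + 255 = 877 min
877 = 0·1440 + 877; 877 = 14·60 + 37 → 14:37, same day
→ 2024-11-26 14:37 JXN

2024-11-26 14:37 JXN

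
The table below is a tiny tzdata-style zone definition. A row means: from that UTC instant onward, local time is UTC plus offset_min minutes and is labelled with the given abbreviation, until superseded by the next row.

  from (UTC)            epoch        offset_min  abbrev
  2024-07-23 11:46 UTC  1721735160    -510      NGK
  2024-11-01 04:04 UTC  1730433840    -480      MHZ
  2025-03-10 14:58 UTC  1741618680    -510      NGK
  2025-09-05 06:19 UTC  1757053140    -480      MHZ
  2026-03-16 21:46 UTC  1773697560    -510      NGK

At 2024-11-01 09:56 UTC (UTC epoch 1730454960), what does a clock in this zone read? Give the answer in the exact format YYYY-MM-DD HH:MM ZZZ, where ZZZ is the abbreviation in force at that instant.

2024-11-01 01:56 MHZ

Query: 2024-11-01 09:56 UTC
Rule 2/5 (MHZ, -08:00): 2024-11-01 04:04 UTC ≤ query < 2025-03-10 14:58 UTC
9·60 + 56 - 480 = 116 min
116 = 0·1440 + 116; 116 = 1·60 + 56 → 01:56, same day
→ 2024-11-01 01:56 MHZ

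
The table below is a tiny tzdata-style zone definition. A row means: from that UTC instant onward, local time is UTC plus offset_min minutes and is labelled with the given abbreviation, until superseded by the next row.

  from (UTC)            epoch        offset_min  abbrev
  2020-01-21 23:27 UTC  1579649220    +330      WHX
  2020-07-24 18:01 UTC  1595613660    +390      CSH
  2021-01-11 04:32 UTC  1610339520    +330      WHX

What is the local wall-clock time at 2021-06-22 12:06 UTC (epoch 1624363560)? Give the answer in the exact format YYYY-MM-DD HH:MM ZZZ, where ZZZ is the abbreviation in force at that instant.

Query: 2021-06-22 12:06 UTC
Rule 3/3 (WHX, +05:30): 2021-01-11 04:32 UTC ≤ query < +∞
12·60 + 6 + 330 = 1056 min
1056 = 0·1440 + 1056; 1056 = 17·60 + 36 → 17:36, same day
→ 2021-06-22 17:36 WHX

2021-06-22 17:36 WHX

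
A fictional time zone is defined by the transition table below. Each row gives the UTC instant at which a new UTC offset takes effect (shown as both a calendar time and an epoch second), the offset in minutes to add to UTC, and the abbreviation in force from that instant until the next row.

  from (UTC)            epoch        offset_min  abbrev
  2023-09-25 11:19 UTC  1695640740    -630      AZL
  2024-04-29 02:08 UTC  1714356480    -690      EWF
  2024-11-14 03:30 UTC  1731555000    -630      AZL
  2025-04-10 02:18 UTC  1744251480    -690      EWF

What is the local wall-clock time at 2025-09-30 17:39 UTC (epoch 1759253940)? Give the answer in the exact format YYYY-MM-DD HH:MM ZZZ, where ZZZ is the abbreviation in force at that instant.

Query: 2025-09-30 17:39 UTC
Rule 4/4 (EWF, -11:30): 2025-04-10 02:18 UTC ≤ query < +∞
17·60 + 39 - 690 = 369 min
369 = 0·1440 + 369; 369 = 6·60 + 9 → 06:09, same day
→ 2025-09-30 06:09 EWF

2025-09-30 06:09 EWF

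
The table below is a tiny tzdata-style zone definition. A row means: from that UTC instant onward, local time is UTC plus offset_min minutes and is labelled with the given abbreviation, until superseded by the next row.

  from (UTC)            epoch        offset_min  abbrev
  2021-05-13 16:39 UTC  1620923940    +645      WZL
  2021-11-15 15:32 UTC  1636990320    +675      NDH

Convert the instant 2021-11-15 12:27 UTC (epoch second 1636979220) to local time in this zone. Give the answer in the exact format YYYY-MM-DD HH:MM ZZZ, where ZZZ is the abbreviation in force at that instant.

2021-11-15 23:12 WZL

Query: 2021-11-15 12:27 UTC
Rule 1/2 (WZL, +10:45): 2021-05-13 16:39 UTC ≤ query < 2021-11-15 15:32 UTC
12·60 + 27 + 645 = 1392 min
1392 = 0·1440 + 1392; 1392 = 23·60 + 12 → 23:12, same day
→ 2021-11-15 23:12 WZL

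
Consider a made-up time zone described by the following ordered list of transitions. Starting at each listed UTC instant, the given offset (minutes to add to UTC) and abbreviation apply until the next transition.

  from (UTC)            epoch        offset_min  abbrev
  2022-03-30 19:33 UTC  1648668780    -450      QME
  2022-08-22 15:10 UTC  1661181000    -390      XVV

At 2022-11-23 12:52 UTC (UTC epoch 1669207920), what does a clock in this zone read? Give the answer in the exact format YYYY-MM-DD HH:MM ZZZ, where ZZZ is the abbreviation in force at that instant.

Query: 2022-11-23 12:52 UTC
Rule 2/2 (XVV, -06:30): 2022-08-22 15:10 UTC ≤ query < +∞
12·60 + 52 - 390 = 382 min
382 = 0·1440 + 382; 382 = 6·60 + 22 → 06:22, same day
→ 2022-11-23 06:22 XVV

2022-11-23 06:22 XVV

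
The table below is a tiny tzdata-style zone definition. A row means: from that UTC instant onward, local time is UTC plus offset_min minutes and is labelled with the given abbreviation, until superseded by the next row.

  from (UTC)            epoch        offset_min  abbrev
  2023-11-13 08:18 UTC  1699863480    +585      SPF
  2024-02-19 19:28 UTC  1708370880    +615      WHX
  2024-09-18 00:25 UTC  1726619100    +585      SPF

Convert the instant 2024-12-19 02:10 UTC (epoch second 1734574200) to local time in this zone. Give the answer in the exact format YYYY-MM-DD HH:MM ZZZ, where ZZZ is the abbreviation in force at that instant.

2024-12-19 11:55 SPF

Query: 2024-12-19 02:10 UTC
Rule 3/3 (SPF, +09:45): 2024-09-18 00:25 UTC ≤ query < +∞
2·60 + 10 + 585 = 715 min
715 = 0·1440 + 715; 715 = 11·60 + 55 → 11:55, same day
→ 2024-12-19 11:55 SPF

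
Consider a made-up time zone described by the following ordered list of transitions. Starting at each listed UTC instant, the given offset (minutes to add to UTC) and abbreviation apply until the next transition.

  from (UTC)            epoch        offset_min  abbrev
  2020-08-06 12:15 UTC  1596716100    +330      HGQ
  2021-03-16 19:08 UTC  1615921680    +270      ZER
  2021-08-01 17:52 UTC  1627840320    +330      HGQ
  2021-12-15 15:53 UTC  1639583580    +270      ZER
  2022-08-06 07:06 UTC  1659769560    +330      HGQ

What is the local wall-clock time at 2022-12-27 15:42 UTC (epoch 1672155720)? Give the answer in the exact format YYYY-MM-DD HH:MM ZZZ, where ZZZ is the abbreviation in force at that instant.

Query: 2022-12-27 15:42 UTC
Rule 5/5 (HGQ, +05:30): 2022-08-06 07:06 UTC ≤ query < +∞
15·60 + 42 + 330 = 1272 min
1272 = 0·1440 + 1272; 1272 = 21·60 + 12 → 21:12, same day
→ 2022-12-27 21:12 HGQ

2022-12-27 21:12 HGQ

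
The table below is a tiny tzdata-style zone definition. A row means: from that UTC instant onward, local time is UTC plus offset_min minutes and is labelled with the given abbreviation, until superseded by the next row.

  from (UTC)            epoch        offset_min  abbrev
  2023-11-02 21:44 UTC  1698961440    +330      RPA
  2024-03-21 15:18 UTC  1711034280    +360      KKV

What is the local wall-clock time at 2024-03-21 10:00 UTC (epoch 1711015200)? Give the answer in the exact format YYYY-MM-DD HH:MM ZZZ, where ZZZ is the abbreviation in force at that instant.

Query: 2024-03-21 10:00 UTC
Rule 1/2 (RPA, +05:30): 2023-11-02 21:44 UTC ≤ query < 2024-03-21 15:18 UTC
10·60 + 0 + 330 = 930 min
930 = 0·1440 + 930; 930 = 15·60 + 30 → 15:30, same day
→ 2024-03-21 15:30 RPA

2024-03-21 15:30 RPA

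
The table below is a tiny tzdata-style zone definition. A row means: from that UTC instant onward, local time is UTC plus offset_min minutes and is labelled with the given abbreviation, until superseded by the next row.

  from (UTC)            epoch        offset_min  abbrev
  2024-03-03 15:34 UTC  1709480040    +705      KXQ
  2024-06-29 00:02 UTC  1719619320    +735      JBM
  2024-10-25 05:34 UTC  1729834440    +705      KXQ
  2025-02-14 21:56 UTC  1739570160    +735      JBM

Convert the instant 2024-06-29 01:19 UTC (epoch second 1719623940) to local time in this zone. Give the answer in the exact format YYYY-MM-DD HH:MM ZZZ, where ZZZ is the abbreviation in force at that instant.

2024-06-29 13:34 JBM

Query: 2024-06-29 01:19 UTC
Rule 2/4 (JBM, +12:15): 2024-06-29 00:02 UTC ≤ query < 2024-10-25 05:34 UTC
1·60 + 19 + 735 = 814 min
814 = 0·1440 + 814; 814 = 13·60 + 34 → 13:34, same day
→ 2024-06-29 13:34 JBM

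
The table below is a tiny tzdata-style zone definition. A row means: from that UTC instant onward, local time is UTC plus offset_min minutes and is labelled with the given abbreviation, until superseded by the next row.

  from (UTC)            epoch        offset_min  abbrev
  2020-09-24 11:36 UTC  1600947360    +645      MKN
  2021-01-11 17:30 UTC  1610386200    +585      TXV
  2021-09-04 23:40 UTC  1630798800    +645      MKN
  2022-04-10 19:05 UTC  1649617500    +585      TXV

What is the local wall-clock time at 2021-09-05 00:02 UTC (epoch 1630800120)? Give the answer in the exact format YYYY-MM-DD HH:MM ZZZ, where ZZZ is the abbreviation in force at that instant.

Query: 2021-09-05 00:02 UTC
Rule 3/4 (MKN, +10:45): 2021-09-04 23:40 UTC ≤ query < 2022-04-10 19:05 UTC
0·60 + 2 + 645 = 647 min
647 = 0·1440 + 647; 647 = 10·60 + 47 → 10:47, same day
→ 2021-09-05 10:47 MKN

2021-09-05 10:47 MKN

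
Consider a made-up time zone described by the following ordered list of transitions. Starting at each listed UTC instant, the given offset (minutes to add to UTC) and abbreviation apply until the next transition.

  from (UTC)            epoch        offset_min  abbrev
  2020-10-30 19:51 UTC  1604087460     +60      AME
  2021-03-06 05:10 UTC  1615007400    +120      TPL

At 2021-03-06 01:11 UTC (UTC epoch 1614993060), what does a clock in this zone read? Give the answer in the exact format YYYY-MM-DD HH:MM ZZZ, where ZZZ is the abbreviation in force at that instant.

Query: 2021-03-06 01:11 UTC
Rule 1/2 (AME, +01:00): 2020-10-30 19:51 UTC ≤ query < 2021-03-06 05:10 UTC
1·60 + 11 + 60 = 131 min
131 = 0·1440 + 131; 131 = 2·60 + 11 → 02:11, same day
→ 2021-03-06 02:11 AME

2021-03-06 02:11 AME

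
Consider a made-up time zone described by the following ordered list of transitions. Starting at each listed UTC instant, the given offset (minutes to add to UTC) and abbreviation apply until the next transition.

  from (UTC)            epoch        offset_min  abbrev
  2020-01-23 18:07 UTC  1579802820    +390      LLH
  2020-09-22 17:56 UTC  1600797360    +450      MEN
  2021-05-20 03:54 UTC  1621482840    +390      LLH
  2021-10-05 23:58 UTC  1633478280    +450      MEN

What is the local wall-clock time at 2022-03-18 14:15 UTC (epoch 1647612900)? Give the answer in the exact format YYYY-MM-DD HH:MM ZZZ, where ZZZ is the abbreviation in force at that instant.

Query: 2022-03-18 14:15 UTC
Rule 4/4 (MEN, +07:30): 2021-10-05 23:58 UTC ≤ query < +∞
14·60 + 15 + 450 = 1305 min
1305 = 0·1440 + 1305; 1305 = 21·60 + 45 → 21:45, same day
→ 2022-03-18 21:45 MEN

2022-03-18 21:45 MEN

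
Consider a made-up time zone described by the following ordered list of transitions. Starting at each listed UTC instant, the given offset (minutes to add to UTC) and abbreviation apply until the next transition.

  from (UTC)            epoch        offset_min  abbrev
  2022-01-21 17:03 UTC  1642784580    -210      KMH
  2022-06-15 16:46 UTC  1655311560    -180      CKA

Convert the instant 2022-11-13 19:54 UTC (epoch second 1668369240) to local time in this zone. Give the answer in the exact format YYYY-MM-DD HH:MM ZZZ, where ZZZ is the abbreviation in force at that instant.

2022-11-13 16:54 CKA

Query: 2022-11-13 19:54 UTC
Rule 2/2 (CKA, -03:00): 2022-06-15 16:46 UTC ≤ query < +∞
19·60 + 54 - 180 = 1014 min
1014 = 0·1440 + 1014; 1014 = 16·60 + 54 → 16:54, same day
→ 2022-11-13 16:54 CKA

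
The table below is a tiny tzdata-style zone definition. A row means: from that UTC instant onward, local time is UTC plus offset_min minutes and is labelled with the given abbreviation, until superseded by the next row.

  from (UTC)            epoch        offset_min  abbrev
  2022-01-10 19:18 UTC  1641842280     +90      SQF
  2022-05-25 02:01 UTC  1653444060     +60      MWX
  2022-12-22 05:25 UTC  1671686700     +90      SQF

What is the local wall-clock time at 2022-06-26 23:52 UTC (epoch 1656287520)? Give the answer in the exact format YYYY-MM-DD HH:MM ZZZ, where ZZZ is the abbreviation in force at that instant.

Query: 2022-06-26 23:52 UTC
Rule 2/3 (MWX, +01:00): 2022-05-25 02:01 UTC ≤ query < 2022-12-22 05:25 UTC
23·60 + 52 + 60 = 1492 min
1492 = 1·1440 + 52; 52 = 0·60 + 52 → 00:52, 2022-06-26 + 1 day = 2022-06-27
→ 2022-06-27 00:52 MWX

2022-06-27 00:52 MWX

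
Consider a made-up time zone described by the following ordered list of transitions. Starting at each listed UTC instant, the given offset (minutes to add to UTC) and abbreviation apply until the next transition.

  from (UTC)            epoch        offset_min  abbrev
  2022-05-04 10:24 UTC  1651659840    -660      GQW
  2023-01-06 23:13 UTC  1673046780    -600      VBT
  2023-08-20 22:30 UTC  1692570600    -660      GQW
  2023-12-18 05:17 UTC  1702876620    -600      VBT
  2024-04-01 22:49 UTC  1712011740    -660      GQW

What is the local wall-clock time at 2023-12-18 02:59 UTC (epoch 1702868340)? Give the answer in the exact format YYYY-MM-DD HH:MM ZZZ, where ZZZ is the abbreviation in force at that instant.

Query: 2023-12-18 02:59 UTC
Rule 3/5 (GQW, -11:00): 2023-08-20 22:30 UTC ≤ query < 2023-12-18 05:17 UTC
2·60 + 59 - 660 = -481 min
-481 = -1·1440 + 959; 959 = 15·60 + 59 → 15:59, 2023-12-18 - 1 day = 2023-12-17
→ 2023-12-17 15:59 GQW

2023-12-17 15:59 GQW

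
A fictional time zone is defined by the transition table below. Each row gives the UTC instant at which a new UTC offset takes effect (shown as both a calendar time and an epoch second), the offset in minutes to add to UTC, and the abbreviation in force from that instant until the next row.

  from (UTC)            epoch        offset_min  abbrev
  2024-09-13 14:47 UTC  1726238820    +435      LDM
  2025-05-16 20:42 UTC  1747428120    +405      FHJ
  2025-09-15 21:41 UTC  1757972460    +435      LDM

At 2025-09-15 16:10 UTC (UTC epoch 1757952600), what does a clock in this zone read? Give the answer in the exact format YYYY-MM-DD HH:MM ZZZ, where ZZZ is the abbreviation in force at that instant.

2025-09-15 22:55 FHJ

Query: 2025-09-15 16:10 UTC
Rule 2/3 (FHJ, +06:45): 2025-05-16 20:42 UTC ≤ query < 2025-09-15 21:41 UTC
16·60 + 10 + 405 = 1375 min
1375 = 0·1440 + 1375; 1375 = 22·60 + 55 → 22:55, same day
→ 2025-09-15 22:55 FHJ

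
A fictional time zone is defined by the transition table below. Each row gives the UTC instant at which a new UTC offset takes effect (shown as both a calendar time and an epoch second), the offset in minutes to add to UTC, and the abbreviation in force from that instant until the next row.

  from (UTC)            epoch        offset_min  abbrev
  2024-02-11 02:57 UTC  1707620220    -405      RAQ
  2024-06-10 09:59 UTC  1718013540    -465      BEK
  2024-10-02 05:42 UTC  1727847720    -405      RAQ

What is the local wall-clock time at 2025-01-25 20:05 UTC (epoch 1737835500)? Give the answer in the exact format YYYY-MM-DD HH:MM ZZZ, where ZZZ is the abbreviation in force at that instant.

2025-01-25 13:20 RAQ

Query: 2025-01-25 20:05 UTC
Rule 3/3 (RAQ, -06:45): 2024-10-02 05:42 UTC ≤ query < +∞
20·60 + 5 - 405 = 800 min
800 = 0·1440 + 800; 800 = 13·60 + 20 → 13:20, same day
→ 2025-01-25 13:20 RAQ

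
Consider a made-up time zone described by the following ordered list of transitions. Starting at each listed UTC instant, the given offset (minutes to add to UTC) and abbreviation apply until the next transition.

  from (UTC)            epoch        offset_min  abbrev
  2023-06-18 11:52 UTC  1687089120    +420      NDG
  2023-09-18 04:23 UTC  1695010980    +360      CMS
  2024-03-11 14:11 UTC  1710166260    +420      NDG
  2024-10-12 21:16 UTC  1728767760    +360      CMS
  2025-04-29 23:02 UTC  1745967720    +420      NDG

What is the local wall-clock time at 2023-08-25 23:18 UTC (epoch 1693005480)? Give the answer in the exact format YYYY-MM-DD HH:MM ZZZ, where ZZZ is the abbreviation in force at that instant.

Query: 2023-08-25 23:18 UTC
Rule 1/5 (NDG, +07:00): 2023-06-18 11:52 UTC ≤ query < 2023-09-18 04:23 UTC
23·60 + 18 + 420 = 1818 min
1818 = 1·1440 + 378; 378 = 6·60 + 18 → 06:18, 2023-08-25 + 1 day = 2023-08-26
→ 2023-08-26 06:18 NDG

2023-08-26 06:18 NDG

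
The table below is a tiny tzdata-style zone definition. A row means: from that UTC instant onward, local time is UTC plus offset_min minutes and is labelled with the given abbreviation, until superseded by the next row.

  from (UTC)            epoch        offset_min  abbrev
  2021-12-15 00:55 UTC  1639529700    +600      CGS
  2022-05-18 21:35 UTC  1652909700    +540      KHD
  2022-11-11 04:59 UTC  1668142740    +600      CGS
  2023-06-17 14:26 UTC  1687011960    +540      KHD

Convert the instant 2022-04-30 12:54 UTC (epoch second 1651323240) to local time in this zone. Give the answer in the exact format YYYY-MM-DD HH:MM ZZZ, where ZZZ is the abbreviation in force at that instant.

Query: 2022-04-30 12:54 UTC
Rule 1/4 (CGS, +10:00): 2021-12-15 00:55 UTC ≤ query < 2022-05-18 21:35 UTC
12·60 + 54 + 600 = 1374 min
1374 = 0·1440 + 1374; 1374 = 22·60 + 54 → 22:54, same day
→ 2022-04-30 22:54 CGS

2022-04-30 22:54 CGS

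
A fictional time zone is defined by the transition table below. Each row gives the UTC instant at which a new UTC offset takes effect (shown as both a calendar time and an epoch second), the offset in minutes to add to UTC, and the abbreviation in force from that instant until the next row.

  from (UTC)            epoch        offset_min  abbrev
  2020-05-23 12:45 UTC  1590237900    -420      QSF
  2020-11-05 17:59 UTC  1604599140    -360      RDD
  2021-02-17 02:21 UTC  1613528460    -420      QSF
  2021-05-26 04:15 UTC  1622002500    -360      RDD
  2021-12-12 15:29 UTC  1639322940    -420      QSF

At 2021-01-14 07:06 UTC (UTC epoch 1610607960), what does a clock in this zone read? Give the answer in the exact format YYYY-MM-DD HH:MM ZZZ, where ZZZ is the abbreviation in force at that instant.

2021-01-14 01:06 RDD

Query: 2021-01-14 07:06 UTC
Rule 2/5 (RDD, -06:00): 2020-11-05 17:59 UTC ≤ query < 2021-02-17 02:21 UTC
7·60 + 6 - 360 = 66 min
66 = 0·1440 + 66; 66 = 1·60 + 6 → 01:06, same day
→ 2021-01-14 01:06 RDD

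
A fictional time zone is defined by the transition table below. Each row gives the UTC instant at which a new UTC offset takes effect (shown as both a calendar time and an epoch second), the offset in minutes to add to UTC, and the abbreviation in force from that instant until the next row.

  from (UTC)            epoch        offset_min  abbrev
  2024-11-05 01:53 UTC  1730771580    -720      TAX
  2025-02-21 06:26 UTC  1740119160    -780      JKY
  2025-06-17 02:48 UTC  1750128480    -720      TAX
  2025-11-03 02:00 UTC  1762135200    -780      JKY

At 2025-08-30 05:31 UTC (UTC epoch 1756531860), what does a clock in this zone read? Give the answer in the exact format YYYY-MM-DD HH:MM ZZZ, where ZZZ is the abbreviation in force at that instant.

Query: 2025-08-30 05:31 UTC
Rule 3/4 (TAX, -12:00): 2025-06-17 02:48 UTC ≤ query < 2025-11-03 02:00 UTC
5·60 + 31 - 720 = -389 min
-389 = -1·1440 + 1051; 1051 = 17·60 + 31 → 17:31, 2025-08-30 - 1 day = 2025-08-29
→ 2025-08-29 17:31 TAX

2025-08-29 17:31 TAX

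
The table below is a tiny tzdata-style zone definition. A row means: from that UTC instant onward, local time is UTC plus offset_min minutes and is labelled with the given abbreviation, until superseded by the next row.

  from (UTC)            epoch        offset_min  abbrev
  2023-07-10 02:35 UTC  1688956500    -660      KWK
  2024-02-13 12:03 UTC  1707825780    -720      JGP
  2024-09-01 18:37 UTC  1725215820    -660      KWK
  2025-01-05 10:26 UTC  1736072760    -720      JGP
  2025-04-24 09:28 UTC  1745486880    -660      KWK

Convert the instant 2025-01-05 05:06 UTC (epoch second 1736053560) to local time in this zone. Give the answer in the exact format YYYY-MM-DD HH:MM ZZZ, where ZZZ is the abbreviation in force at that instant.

Query: 2025-01-05 05:06 UTC
Rule 3/5 (KWK, -11:00): 2024-09-01 18:37 UTC ≤ query < 2025-01-05 10:26 UTC
5·60 + 6 - 660 = -354 min
-354 = -1·1440 + 1086; 1086 = 18·60 + 6 → 18:06, 2025-01-05 - 1 day = 2025-01-04
→ 2025-01-04 18:06 KWK

2025-01-04 18:06 KWK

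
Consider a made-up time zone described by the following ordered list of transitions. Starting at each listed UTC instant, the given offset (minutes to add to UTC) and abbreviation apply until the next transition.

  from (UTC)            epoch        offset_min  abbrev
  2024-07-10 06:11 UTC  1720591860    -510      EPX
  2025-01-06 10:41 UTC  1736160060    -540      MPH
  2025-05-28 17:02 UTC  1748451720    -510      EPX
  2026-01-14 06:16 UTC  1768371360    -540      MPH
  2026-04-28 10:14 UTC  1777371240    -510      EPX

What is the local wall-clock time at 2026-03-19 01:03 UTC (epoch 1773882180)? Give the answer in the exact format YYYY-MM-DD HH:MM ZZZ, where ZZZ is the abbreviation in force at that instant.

Query: 2026-03-19 01:03 UTC
Rule 4/5 (MPH, -09:00): 2026-01-14 06:16 UTC ≤ query < 2026-04-28 10:14 UTC
1·60 + 3 - 540 = -477 min
-477 = -1·1440 + 963; 963 = 16·60 + 3 → 16:03, 2026-03-19 - 1 day = 2026-03-18
→ 2026-03-18 16:03 MPH

2026-03-18 16:03 MPH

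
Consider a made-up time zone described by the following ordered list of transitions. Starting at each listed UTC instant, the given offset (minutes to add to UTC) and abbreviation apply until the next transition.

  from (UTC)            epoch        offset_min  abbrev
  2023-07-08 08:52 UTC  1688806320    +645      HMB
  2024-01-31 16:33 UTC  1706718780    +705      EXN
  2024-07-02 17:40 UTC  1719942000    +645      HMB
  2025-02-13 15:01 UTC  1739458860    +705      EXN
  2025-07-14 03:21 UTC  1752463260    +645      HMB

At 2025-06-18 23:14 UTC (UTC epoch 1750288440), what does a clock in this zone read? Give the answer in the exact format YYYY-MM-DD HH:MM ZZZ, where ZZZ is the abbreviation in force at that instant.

2025-06-19 10:59 EXN

Query: 2025-06-18 23:14 UTC
Rule 4/5 (EXN, +11:45): 2025-02-13 15:01 UTC ≤ query < 2025-07-14 03:21 UTC
23·60 + 14 + 705 = 2099 min
2099 = 1·1440 + 659; 659 = 10·60 + 59 → 10:59, 2025-06-18 + 1 day = 2025-06-19
→ 2025-06-19 10:59 EXN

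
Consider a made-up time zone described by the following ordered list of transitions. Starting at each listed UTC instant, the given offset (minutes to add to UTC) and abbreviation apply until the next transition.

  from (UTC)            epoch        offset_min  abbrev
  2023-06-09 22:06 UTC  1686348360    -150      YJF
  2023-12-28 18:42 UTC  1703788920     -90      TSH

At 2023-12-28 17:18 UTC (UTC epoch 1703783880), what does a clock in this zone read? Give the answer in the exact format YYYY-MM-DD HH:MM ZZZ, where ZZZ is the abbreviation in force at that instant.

2023-12-28 14:48 YJF

Query: 2023-12-28 17:18 UTC
Rule 1/2 (YJF, -02:30): 2023-06-09 22:06 UTC ≤ query < 2023-12-28 18:42 UTC
17·60 + 18 - 150 = 888 min
888 = 0·1440 + 888; 888 = 14·60 + 48 → 14:48, same day
→ 2023-12-28 14:48 YJF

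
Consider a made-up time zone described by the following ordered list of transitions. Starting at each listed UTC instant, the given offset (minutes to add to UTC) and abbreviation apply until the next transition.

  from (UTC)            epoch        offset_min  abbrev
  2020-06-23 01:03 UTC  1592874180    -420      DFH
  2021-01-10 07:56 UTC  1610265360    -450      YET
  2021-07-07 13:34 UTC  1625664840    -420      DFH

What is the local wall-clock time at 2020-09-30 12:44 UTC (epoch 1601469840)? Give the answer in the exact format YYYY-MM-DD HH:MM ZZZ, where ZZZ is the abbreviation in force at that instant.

2020-09-30 05:44 DFH

Query: 2020-09-30 12:44 UTC
Rule 1/3 (DFH, -07:00): 2020-06-23 01:03 UTC ≤ query < 2021-01-10 07:56 UTC
12·60 + 44 - 420 = 344 min
344 = 0·1440 + 344; 344 = 5·60 + 44 → 05:44, same day
→ 2020-09-30 05:44 DFH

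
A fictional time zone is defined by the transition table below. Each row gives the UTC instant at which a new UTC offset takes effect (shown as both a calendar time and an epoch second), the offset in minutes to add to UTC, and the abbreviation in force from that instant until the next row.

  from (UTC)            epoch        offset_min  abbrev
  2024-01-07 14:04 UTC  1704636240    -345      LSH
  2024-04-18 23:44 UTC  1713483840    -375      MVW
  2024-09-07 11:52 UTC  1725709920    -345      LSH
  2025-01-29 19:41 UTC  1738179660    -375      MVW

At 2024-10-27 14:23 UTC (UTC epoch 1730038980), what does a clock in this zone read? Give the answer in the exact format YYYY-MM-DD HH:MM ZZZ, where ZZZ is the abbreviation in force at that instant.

Query: 2024-10-27 14:23 UTC
Rule 3/4 (LSH, -05:45): 2024-09-07 11:52 UTC ≤ query < 2025-01-29 19:41 UTC
14·60 + 23 - 345 = 518 min
518 = 0·1440 + 518; 518 = 8·60 + 38 → 08:38, same day
→ 2024-10-27 08:38 LSH

2024-10-27 08:38 LSH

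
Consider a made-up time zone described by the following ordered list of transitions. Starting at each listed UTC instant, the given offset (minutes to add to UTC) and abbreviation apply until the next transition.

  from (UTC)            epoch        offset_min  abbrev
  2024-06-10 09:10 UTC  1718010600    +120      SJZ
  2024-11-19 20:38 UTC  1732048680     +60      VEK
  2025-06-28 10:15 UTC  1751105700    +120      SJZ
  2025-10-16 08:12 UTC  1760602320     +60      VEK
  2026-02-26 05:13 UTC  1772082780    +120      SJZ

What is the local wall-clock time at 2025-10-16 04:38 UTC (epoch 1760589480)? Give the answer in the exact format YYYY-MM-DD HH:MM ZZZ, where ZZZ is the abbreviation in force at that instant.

Query: 2025-10-16 04:38 UTC
Rule 3/5 (SJZ, +02:00): 2025-06-28 10:15 UTC ≤ query < 2025-10-16 08:12 UTC
4·60 + 38 + 120 = 398 min
398 = 0·1440 + 398; 398 = 6·60 + 38 → 06:38, same day
→ 2025-10-16 06:38 SJZ

2025-10-16 06:38 SJZ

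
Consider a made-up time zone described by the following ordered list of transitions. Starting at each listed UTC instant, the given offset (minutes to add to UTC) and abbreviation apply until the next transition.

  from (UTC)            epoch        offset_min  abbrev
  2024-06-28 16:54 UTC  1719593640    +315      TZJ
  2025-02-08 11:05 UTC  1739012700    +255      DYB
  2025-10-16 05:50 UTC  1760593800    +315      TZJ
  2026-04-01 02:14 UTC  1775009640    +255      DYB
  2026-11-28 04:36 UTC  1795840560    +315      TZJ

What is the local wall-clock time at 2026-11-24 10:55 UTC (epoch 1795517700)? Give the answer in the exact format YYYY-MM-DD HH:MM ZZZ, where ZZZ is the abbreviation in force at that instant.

Query: 2026-11-24 10:55 UTC
Rule 4/5 (DYB, +04:15): 2026-04-01 02:14 UTC ≤ query < 2026-11-28 04:36 UTC
10·60 + 55 + 255 = 910 min
910 = 0·1440 + 910; 910 = 15·60 + 10 → 15:10, same day
→ 2026-11-24 15:10 DYB

2026-11-24 15:10 DYB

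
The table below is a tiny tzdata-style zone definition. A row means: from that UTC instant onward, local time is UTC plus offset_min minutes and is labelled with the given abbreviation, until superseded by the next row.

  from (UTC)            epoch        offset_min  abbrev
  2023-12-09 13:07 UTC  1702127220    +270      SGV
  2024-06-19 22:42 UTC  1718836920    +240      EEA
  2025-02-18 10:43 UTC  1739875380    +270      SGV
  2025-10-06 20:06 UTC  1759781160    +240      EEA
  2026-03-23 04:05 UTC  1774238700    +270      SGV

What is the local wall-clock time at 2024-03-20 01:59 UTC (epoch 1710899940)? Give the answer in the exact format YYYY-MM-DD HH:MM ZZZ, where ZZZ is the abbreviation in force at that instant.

2024-03-20 06:29 SGV

Query: 2024-03-20 01:59 UTC
Rule 1/5 (SGV, +04:30): 2023-12-09 13:07 UTC ≤ query < 2024-06-19 22:42 UTC
1·60 + 59 + 270 = 389 min
389 = 0·1440 + 389; 389 = 6·60 + 29 → 06:29, same day
→ 2024-03-20 06:29 SGV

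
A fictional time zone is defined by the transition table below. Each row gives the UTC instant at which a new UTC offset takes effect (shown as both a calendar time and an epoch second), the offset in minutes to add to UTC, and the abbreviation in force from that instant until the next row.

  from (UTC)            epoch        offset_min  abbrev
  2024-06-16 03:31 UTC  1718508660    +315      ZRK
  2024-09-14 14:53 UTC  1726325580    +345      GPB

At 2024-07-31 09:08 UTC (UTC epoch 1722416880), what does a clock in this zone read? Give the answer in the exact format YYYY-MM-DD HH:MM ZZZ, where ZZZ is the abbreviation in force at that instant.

Query: 2024-07-31 09:08 UTC
Rule 1/2 (ZRK, +05:15): 2024-06-16 03:31 UTC ≤ query < 2024-09-14 14:53 UTC
9·60 + 8 + 315 = 863 min
863 = 0·1440 + 863; 863 = 14·60 + 23 → 14:23, same day
→ 2024-07-31 14:23 ZRK

2024-07-31 14:23 ZRK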